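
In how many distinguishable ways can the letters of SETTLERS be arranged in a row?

Letter multiplicities in SETTLERS: E×2, L×1, R×1, S×2, T×2.
Dividing 8! = 40320 by 2!·2!·2! = 8 for the repeated letters gives 5040.

5040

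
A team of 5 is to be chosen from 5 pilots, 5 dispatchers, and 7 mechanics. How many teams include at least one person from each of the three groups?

4375

Unrestricted: C(17,5) = 6188 ways to pick any 5 of the 17.
Selections missing a whole group: no pilots → C(12,5) = 792; no dispatchers → C(12,5) = 792; no mechanics → C(10,5) = 252.
Add back selections omitting two groups (i.e. drawn from a single group): C(5,5) + C(5,5) + C(7,5) = 23.
By inclusion–exclusion: 6188 − 1836 + 23 = 4375.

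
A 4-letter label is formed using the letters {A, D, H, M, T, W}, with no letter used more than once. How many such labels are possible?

360

Choose and order 4 of the 6 symbols: the first letter has 6 options, the next 5, then 4, 3.
That product is 6 × 5 × 4 × 3 = 360.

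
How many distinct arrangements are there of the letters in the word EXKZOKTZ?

The 8 letters of EXKZOKTZ have repeats: K appearing twice and Z appearing twice.
So there are 8! / (2!·2!) = 10080 distinguishable arrangements.

10080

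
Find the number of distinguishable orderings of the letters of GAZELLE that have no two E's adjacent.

900

There are 7!/(2!·2!) = 1260 arrangements of GAZELLE in total.
If the two E's are adjacent, glue them into one block, leaving 6 items to arrange: (6)!/(2!) = 360 ways.
Hence 1260 − 360 = 900.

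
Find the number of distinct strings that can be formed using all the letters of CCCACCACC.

The 9 letters of CCCACCACC have repeats: A appearing twice and C appearing 7 times.
The number of distinct arrangements is 9!/(7!·2!) = 362880/10080 = 36.

36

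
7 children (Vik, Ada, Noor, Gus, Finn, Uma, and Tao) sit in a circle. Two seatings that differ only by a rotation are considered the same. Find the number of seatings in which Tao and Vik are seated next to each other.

Glue Tao and Vik into a block (2 internal orders). Seating 6 units around a circle gives (5)! arrangements.
So 2 × (5)! = 2 × 120 = 240.

240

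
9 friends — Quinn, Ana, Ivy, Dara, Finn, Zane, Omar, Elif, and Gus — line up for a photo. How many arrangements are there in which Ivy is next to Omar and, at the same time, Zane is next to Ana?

Treat {Ivy,Omar} as one block (2 orders) and {Zane,Ana} as another (2 orders).
That leaves 7 units to arrange: 2 × 2 × 7! = 4 × 5040 = 20160.

20160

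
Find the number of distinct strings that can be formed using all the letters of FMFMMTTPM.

FMFMMTTPM has 9 letters with F appearing twice, M appearing 4 times, and T appearing twice.
So there are 9! / (4!·2!·2!) = 3780 distinguishable arrangements.

3780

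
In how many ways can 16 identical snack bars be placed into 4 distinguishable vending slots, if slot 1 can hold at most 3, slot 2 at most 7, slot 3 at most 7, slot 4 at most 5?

73

By stars and bars, unrestricted non-negative solutions to x_1+…+x_4 = 16 number C(16+3,3) = 969.
Subtract solutions that violate a single cap (substitute x_i' = x_i − (cap_i+1)): x_1 ≥ 4 gives C(15,3) = 455; x_2 ≥ 8 gives C(11,3) = 165; x_3 ≥ 8 gives C(11,3) = 165; x_4 ≥ 6 gives C(13,3) = 286. Together 1071.
Add back pairs where two caps are both exceeded: 35 + 35 + 84 + 1 + 10 + 10 = 175.
By inclusion–exclusion the count is 969 − 1071 + 175 = 73.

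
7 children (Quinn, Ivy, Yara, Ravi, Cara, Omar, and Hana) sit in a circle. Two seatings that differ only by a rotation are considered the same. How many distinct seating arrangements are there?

720

Around a circle, 7 distinct people have 7!/7 = (6)! = 720 rotationally distinct seatings.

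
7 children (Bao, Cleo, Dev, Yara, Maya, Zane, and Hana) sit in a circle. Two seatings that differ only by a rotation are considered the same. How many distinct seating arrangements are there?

Around a circle, 7 distinct people have 7!/7 = (6)! = 720 rotationally distinct seatings.

720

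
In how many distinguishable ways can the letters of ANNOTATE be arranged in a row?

5040

Letter multiplicities in ANNOTATE: A×2, E×1, N×2, O×1, T×2.
So there are 8! / (2!·2!·2!) = 5040 distinguishable arrangements.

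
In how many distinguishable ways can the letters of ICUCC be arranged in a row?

20

Letter multiplicities in ICUCC: C×3, I×1, U×1.
The number of distinct arrangements is 5!/(3!) = 120/6 = 20.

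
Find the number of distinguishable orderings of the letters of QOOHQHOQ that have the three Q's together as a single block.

60

Treat the 3 copies of Q as a single block. The multiset to arrange is then {QQQ, H, H, O, O, O}, 6 items in all.
That gives (6)!/(3!·2!) = 60 arrangements.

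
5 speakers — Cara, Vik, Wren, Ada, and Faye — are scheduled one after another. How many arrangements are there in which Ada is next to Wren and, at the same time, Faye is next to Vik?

24

Treat {Ada,Wren} as one block (2 orders) and {Faye,Vik} as another (2 orders).
That leaves 3 units to arrange: 2 × 2 × 3! = 4 × 6 = 24.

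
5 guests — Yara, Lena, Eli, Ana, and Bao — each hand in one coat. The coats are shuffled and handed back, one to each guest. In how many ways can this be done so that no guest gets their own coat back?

44

This is the derangement count D_5: permutations of 5 items with no fixed point.
By inclusion–exclusion this is Σ_{j=0}^{5} (−1)^j C(5,j)·(5−j)!.
Computing: 120 − 120 + 60 − 20 + 5 − 1 = 44.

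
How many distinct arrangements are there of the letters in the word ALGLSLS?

420

Letter multiplicities in ALGLSLS: A×1, G×1, L×3, S×2.
Dividing 7! = 5040 by 3!·2! = 12 for the repeated letters gives 420.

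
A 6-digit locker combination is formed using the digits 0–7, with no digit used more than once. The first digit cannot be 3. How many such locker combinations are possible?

17640

The first digit has 8−1 = 7 choices (anything except 3).
The remaining 5 digits are filled from the other 7 symbols without repetition: 7 × 6 × 5 × 4 × 3 = 2520.
Total: 7 × 2520 = 17640.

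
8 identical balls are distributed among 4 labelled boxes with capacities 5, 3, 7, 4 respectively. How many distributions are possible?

Ignoring the caps, the number of non-negative solutions to x_1+…+x_4 = 8 is C(11,3) = 165.
Subtract solutions that violate a single cap (substitute x_i' = x_i − (cap_i+1)): x_1 ≥ 6 gives C(5,3) = 10; x_2 ≥ 4 gives C(7,3) = 35; x_3 ≥ 8 gives C(3,3) = 1; x_4 ≥ 5 gives C(6,3) = 20. Together 66.
No two caps can be exceeded simultaneously, so the pair terms are all 0.
By inclusion–exclusion the count is 165 − 66 + 0 = 99.

99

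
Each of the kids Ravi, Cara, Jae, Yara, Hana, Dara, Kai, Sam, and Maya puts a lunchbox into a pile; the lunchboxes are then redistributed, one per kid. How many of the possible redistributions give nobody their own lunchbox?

This is the derangement count D_9: permutations of 9 items with no fixed point.
By inclusion–exclusion this is Σ_{j=0}^{9} (−1)^j C(9,j)·(9−j)!.
Computing: 362880 − 362880 + 181440 − 60480 + 15120 − 3024 + 504 − 72 + 9 − 1 = 133496.

133496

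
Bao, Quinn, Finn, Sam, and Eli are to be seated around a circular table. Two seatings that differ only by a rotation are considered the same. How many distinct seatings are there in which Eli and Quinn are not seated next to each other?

12

Without the restriction there are (4)! = 24 seatings.
Seatings with Eli beside Quinn: treat them as a block with 2 internal orders, giving 2 × (3)! = 12.
Subtracting, 24 − 12 = 12.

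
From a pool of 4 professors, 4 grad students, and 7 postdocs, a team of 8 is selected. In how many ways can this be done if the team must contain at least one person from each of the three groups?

With no constraint there are C(15,8) = 6435 possible selections.
Selections missing a whole group: no professors → C(11,8) = 165; no grad students → C(11,8) = 165; no postdocs → C(8,8) = 1.
Add back selections omitting two groups (i.e. drawn from a single group): C(4,8) + C(4,8) + C(7,8) = 0.
By inclusion–exclusion: 6435 − 331 + 0 = 6104.

6104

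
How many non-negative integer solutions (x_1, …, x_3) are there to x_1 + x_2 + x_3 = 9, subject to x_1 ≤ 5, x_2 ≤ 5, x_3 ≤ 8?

34

Without the upper bounds there are C(11,2) = 55 ways to split 9 among 3 variables.
Subtract solutions that violate a single cap (substitute x_i' = x_i − (cap_i+1)): x_1 ≥ 6 gives C(5,2) = 10; x_2 ≥ 6 gives C(5,2) = 10; x_3 ≥ 9 gives C(2,2) = 1. Together 21.
No two caps can be exceeded simultaneously, so the pair terms are all 0.
By inclusion–exclusion the count is 55 − 21 + 0 = 34.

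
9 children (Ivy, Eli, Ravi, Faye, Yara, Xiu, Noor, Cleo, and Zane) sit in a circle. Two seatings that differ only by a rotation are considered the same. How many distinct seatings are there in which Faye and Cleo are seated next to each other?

10080

Treat {Faye, Cleo} as one unit (2 internal orders) and seat the resulting 8 units around the table: (7)! circular arrangements.
So 2 × (7)! = 2 × 5040 = 10080.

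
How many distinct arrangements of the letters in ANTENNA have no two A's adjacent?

300

There are 7!/(3!·2!) = 420 arrangements of ANTENNA in total.
Arrangements with the A's together: treat AA as one letter, giving (6)!/(3!) = 120.
Hence 420 − 120 = 300.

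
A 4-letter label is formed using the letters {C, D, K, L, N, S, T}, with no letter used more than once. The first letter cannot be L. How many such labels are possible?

The first letter has 7−1 = 6 choices (anything except L).
The remaining 3 letters are filled from the other 6 symbols without repetition: 6 × 5 × 4 = 120.
Total: 6 × 120 = 720.

720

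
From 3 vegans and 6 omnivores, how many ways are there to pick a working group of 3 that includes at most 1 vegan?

Split by how many vegans are chosen (0 through 1).
Sum: C(3,0)·C(6,3) + C(3,1)·C(6,2) = 20 + 45 = 65.

65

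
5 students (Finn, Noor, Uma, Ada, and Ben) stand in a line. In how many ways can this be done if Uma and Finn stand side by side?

48

Glue Uma and Finn into one block (2 internal orders), leaving 4 units to arrange in a row.
That gives 2 × 4! = 2 × 24 = 48.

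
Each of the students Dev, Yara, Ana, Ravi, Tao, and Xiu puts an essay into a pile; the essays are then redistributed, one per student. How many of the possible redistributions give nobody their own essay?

265

Count assignments avoiding every fixed point. For any j of the 6 students fixed to their own essay, the other 6−j can be arranged in (6−j)! ways.
By inclusion–exclusion this is Σ_{j=0}^{6} (−1)^j C(6,j)·(6−j)!.
Computing: 720 − 720 + 360 − 120 + 30 − 6 + 1 = 265.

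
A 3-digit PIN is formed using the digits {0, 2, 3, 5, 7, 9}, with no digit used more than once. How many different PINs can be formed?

120

Choose and order 3 of the 6 symbols: the first digit has 6 options, the next 5, then 4.
6 × 5 × 4 = 120.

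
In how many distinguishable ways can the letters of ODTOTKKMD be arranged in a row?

Letter multiplicities in ODTOTKKMD: D×2, K×2, M×1, O×2, T×2.
Dividing 9! = 362880 by 2!·2!·2!·2! = 16 for the repeated letters gives 22680.

22680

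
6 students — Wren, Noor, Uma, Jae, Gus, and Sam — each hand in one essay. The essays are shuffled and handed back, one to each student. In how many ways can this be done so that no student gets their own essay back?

This is the derangement count D_6: permutations of 6 items with no fixed point.
By inclusion–exclusion this is Σ_{j=0}^{6} (−1)^j C(6,j)·(6−j)!.
Computing: 720 − 720 + 360 − 120 + 30 − 6 + 1 = 265.

265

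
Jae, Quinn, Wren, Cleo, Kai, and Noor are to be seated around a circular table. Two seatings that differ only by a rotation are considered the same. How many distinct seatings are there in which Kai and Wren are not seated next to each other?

Without the restriction there are (5)! = 120 seatings.
Those with Kai next to Wren: fuse the pair into one unit and seat 5 units around a circle — 2·(4)! = 48.
Subtracting, 120 − 48 = 72.

72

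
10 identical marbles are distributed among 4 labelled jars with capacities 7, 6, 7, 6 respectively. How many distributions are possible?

Without the upper bounds there are C(13,3) = 286 ways to split 10 among 4 jars.
Subtract solutions that violate a single cap (substitute x_i' = x_i − (cap_i+1)): x_1 ≥ 8 gives C(5,3) = 10; x_2 ≥ 7 gives C(6,3) = 20; x_3 ≥ 8 gives C(5,3) = 10; x_4 ≥ 7 gives C(6,3) = 20. Together 60.
No two caps can be exceeded simultaneously, so the pair terms are all 0.
By inclusion–exclusion the count is 286 − 60 + 0 = 226.

226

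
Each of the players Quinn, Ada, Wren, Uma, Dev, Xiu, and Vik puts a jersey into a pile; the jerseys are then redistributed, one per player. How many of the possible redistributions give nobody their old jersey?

1854

This is the derangement count D_7: permutations of 7 items with no fixed point.
By inclusion–exclusion this is Σ_{j=0}^{7} (−1)^j C(7,j)·(7−j)!.
Computing: 5040 − 5040 + 2520 − 840 + 210 − 42 + 7 − 1 = 1854.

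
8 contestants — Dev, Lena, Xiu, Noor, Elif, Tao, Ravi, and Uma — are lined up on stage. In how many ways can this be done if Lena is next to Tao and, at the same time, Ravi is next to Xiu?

Treat {Lena,Tao} as one block (2 orders) and {Ravi,Xiu} as another (2 orders).
That leaves 6 units to arrange: 2 × 2 × 6! = 4 × 720 = 2880.

2880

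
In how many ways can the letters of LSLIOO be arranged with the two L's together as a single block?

60

Treat the 2 copies of L as a single block. The multiset to arrange is then {LL, I, O, O, S}, 5 items in all.
That gives (5)!/(2!) = 60 arrangements.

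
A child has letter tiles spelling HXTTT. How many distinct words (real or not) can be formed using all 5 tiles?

Letter multiplicities in HXTTT: H×1, T×3, X×1.
Dividing 5! = 120 by 3! = 6 for the repeated letters gives 20.

20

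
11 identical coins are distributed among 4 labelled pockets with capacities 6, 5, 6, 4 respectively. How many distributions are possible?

By stars and bars, unrestricted non-negative solutions to x_1+…+x_4 = 11 number C(11+3,3) = 364.
Subtract solutions that violate a single cap (substitute x_i' = x_i − (cap_i+1)): x_1 ≥ 7 gives C(7,3) = 35; x_2 ≥ 6 gives C(8,3) = 56; x_3 ≥ 7 gives C(7,3) = 35; x_4 ≥ 5 gives C(9,3) = 84. Together 210.
Add back pairs where two caps are both exceeded: 0 + 0 + 0 + 0 + 1 + 0 = 1.
By inclusion–exclusion the count is 364 − 210 + 1 = 155.

155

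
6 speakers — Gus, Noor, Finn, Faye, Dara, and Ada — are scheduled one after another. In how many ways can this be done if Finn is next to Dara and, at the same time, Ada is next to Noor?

96

Treat {Finn,Dara} as one block (2 orders) and {Ada,Noor} as another (2 orders).
That leaves 4 units to arrange: 2 × 2 × 4! = 4 × 24 = 96.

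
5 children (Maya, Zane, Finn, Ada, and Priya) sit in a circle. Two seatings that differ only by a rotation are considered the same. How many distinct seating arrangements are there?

24

Around a circle, 5 distinct people have 5!/5 = (4)! = 24 rotationally distinct seatings.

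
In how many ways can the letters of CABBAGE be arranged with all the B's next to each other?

360

Treat the 2 copies of B as a single block. The multiset to arrange is then {BB, A, A, C, E, G}, 6 items in all.
That gives (6)!/(2!) = 360 arrangements.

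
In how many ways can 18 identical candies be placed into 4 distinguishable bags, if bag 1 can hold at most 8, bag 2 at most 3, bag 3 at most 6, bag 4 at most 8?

By stars and bars, unrestricted non-negative solutions to x_1+…+x_4 = 18 number C(18+3,3) = 1330.
Subtract solutions that violate a single cap (substitute x_i' = x_i − (cap_i+1)): x_1 ≥ 9 gives C(12,3) = 220; x_2 ≥ 4 gives C(17,3) = 680; x_3 ≥ 7 gives C(14,3) = 364; x_4 ≥ 9 gives C(12,3) = 220. Together 1484.
Add back pairs where two caps are both exceeded: 56 + 10 + 1 + 120 + 56 + 10 = 253.
By inclusion–exclusion the count is 1330 − 1484 + 253 = 99.

99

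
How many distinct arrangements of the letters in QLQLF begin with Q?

12

With the first slot taken by Q, it remains to arrange the other 4 letters (LQLF).
Those 4 letters have L appearing twice, giving (4)!/(2!) = 12.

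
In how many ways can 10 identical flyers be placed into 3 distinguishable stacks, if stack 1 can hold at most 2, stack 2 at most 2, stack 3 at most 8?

6

Ignoring the caps, the number of non-negative solutions to x_1+…+x_3 = 10 is C(12,2) = 66.
Subtract solutions that violate a single cap (substitute x_i' = x_i − (cap_i+1)): x_1 ≥ 3 gives C(9,2) = 36; x_2 ≥ 3 gives C(9,2) = 36; x_3 ≥ 9 gives C(3,2) = 3. Together 75.
Add back pairs where two caps are both exceeded: 15 + 0 + 0 = 15.
By inclusion–exclusion the count is 66 − 75 + 15 = 6.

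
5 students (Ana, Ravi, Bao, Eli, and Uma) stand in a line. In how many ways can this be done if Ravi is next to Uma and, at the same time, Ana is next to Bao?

Treat {Ravi,Uma} as one block (2 orders) and {Ana,Bao} as another (2 orders).
That leaves 3 units to arrange: 2 × 2 × 3! = 4 × 6 = 24.

24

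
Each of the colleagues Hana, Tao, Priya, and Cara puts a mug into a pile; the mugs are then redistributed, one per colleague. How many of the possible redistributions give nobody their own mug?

Let Aᵢ be the assignments in which colleague i gets their own mug. We want the size of the complement of A₁∪…∪A_4.
By inclusion–exclusion this is Σ_{j=0}^{4} (−1)^j C(4,j)·(4−j)!.
Computing: 24 − 24 + 12 − 4 + 1 = 9.

9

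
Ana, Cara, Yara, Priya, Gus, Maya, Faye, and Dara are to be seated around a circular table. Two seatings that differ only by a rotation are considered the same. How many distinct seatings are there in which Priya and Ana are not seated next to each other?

3600

All circular seatings of 8 people number (7)! = 5040.
Those with Priya next to Ana: fuse the pair into one unit and seat 7 units around a circle — 2·(6)! = 1440.
Subtracting, 5040 − 1440 = 3600.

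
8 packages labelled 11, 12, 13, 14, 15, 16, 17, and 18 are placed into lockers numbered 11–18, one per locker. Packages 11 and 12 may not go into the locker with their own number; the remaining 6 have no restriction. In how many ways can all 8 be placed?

30960

Let Aᵢ (for i ∈ {11, 12}) be the placements that put package i in its forbidden locker. Any j of these fix j positions, leaving (8−j)! ways to fill the rest, and there are C(2,j) ways to pick which j.
By inclusion–exclusion, the number of valid placements is Σ_{j=0}^{2} (−1)^j C(2,j)·(8−j)!.
Computing: 40320 − 10080 + 720 = 30960.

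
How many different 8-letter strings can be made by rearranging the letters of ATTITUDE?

ATTITUDE has 8 letters with T appearing 3 times.
So there are 8! / (3!) = 6720 distinguishable arrangements.

6720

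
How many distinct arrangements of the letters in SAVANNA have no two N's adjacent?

There are 7!/(3!·2!) = 420 arrangements of SAVANNA in total.
Arrangements with the N's together: treat NN as one letter, giving (6)!/(3!) = 120.
Subtracting, 420 − 120 = 300 arrangements keep the N's apart.

300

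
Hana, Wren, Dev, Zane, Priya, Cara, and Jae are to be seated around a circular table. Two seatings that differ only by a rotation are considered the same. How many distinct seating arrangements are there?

Around a circle, 7 distinct people have 7!/7 = (6)! = 720 rotationally distinct seatings.

720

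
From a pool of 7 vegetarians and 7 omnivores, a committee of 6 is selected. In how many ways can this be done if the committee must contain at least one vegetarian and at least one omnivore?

Total 6-person selections from all 14: C(14,6) = 3003.
Subtract selections that omit an entire group: no vegetarians → C(7,6) = 7; no omnivores → C(7,6) = 7.
Both groups omitted at once is impossible, so 3003 − 14 = 2989.

2989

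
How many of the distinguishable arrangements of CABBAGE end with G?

Fix G in the last position and arrange the remaining 6 letters.
Those 6 letters have A appearing twice and B appearing twice, giving (6)!/(2!·2!) = 180.

180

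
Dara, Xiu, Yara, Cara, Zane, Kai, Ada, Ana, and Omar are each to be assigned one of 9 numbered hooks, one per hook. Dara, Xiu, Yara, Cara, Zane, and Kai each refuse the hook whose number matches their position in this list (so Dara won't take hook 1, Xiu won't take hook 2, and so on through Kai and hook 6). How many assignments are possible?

Let Aᵢ (for 1 ≤ i ≤ 6) be the placements that put person i in their forbidden hook. Any j of these fix j positions, leaving (9−j)! ways to fill the rest, and there are C(6,j) ways to pick which j.
By inclusion–exclusion, the number of valid placements is Σ_{j=0}^{6} (−1)^j C(6,j)·(9−j)!.
Computing: 362880 − 241920 + 75600 − 14400 + 1800 − 144 + 6 = 183822.

183822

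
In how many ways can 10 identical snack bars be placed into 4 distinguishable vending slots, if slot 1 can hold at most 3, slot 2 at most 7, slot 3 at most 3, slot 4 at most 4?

Ignoring the caps, the number of non-negative solutions to x_1+…+x_4 = 10 is C(13,3) = 286.
Subtract solutions that violate a single cap (substitute x_i' = x_i − (cap_i+1)): x_1 ≥ 4 gives C(9,3) = 84; x_2 ≥ 8 gives C(5,3) = 10; x_3 ≥ 4 gives C(9,3) = 84; x_4 ≥ 5 gives C(8,3) = 56. Together 234.
Add back pairs where two caps are both exceeded: 0 + 10 + 4 + 0 + 0 + 4 = 18.
By inclusion–exclusion the count is 286 − 234 + 18 = 70.

70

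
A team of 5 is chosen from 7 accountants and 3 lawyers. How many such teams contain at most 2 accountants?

Split by how many accountants are chosen (0 through 2).
Sum: C(7,0)·C(3,5) + C(7,1)·C(3,4) + C(7,2)·C(3,3) = 0 + 0 + 21 = 21.

21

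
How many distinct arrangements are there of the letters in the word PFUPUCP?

420

PFUPUCP has 7 letters with P appearing 3 times and U appearing twice.
The number of distinct arrangements is 7!/(3!·2!) = 5040/12 = 420.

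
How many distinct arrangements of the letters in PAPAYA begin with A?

Fix A in the first position and arrange the remaining 5 letters.
Those 5 letters have A appearing twice and P appearing twice, giving (5)!/(2!·2!) = 30.

30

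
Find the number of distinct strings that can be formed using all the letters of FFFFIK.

Letter multiplicities in FFFFIK: F×4, I×1, K×1.
So there are 6! / (4!) = 30 distinguishable arrangements.

30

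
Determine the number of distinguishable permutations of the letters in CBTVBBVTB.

Letter multiplicities in CBTVBBVTB: B×4, C×1, T×2, V×2.
So there are 9! / (4!·2!·2!) = 3780 distinguishable arrangements.

3780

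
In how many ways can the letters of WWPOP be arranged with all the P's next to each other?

Treat the 2 copies of P as a single block. The multiset to arrange is then {PP, O, W, W}, 4 items in all.
That gives (4)!/(2!) = 12 arrangements.

12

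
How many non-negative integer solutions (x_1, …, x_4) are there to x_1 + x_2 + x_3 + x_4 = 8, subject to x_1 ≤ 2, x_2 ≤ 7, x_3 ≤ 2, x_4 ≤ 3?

By stars and bars, unrestricted non-negative solutions to x_1+…+x_4 = 8 number C(8+3,3) = 165.
Subtract solutions that violate a single cap (substitute x_i' = x_i − (cap_i+1)): x_1 ≥ 3 gives C(8,3) = 56; x_2 ≥ 8 gives C(3,3) = 1; x_3 ≥ 3 gives C(8,3) = 56; x_4 ≥ 4 gives C(7,3) = 35. Together 148.
Add back pairs where two caps are both exceeded: 0 + 10 + 4 + 0 + 0 + 4 = 18.
By inclusion–exclusion the count is 165 − 148 + 18 = 35.

35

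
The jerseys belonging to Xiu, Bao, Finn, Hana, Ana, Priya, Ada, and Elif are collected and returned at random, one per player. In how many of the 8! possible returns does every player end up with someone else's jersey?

Count assignments avoiding every fixed point. For any j of the 8 players fixed to their old jersey, the other 8−j can be arranged in (8−j)! ways.
By inclusion–exclusion this is Σ_{j=0}^{8} (−1)^j C(8,j)·(8−j)!.
Computing: 40320 − 40320 + 20160 − 6720 + 1680 − 336 + 56 − 8 + 1 = 14833.

14833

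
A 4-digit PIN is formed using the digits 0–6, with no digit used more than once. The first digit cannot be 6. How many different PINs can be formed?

720

The first digit has 7−1 = 6 choices (anything except 6).
The remaining 3 digits are filled from the other 6 symbols without repetition: 6 × 5 × 4 = 120.
Total: 6 × 120 = 720.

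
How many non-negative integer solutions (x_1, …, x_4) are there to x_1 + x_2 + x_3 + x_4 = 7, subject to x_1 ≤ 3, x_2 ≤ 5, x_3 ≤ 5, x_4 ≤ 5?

88

Ignoring the caps, the number of non-negative solutions to x_1+…+x_4 = 7 is C(10,3) = 120.
Subtract solutions that violate a single cap (substitute x_i' = x_i − (cap_i+1)): x_1 ≥ 4 gives C(6,3) = 20; x_2 ≥ 6 gives C(4,3) = 4; x_3 ≥ 6 gives C(4,3) = 4; x_4 ≥ 6 gives C(4,3) = 4. Together 32.
No two caps can be exceeded simultaneously, so the pair terms are all 0.
By inclusion–exclusion the count is 120 − 32 + 0 = 88.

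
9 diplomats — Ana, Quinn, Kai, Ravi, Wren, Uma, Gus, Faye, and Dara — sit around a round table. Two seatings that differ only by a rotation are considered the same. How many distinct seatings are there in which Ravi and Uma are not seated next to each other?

Without the restriction there are (8)! = 40320 seatings.
Those with Ravi next to Uma: fuse the pair into one unit and seat 8 units around a circle — 2·(7)! = 10080.
Subtracting, 40320 − 10080 = 30240.

30240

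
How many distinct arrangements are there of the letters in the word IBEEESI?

420

IBEEESI has 7 letters with E appearing 3 times and I appearing twice.
So there are 7! / (3!·2!) = 420 distinguishable arrangements.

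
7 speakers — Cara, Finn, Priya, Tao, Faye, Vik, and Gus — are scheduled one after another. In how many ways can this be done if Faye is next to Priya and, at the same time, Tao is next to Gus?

480

Treat {Faye,Priya} as one block (2 orders) and {Tao,Gus} as another (2 orders).
That leaves 5 units to arrange: 2 × 2 × 5! = 4 × 120 = 480.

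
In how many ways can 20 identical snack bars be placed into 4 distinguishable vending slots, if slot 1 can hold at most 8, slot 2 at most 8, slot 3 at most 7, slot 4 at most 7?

258

Ignoring the caps, the number of non-negative solutions to x_1+…+x_4 = 20 is C(23,3) = 1771.
Subtract solutions that violate a single cap (substitute x_i' = x_i − (cap_i+1)): x_1 ≥ 9 gives C(14,3) = 364; x_2 ≥ 9 gives C(14,3) = 364; x_3 ≥ 8 gives C(15,3) = 455; x_4 ≥ 8 gives C(15,3) = 455. Together 1638.
Add back pairs where two caps are both exceeded: 10 + 20 + 20 + 20 + 20 + 35 = 125.
By inclusion–exclusion the count is 1771 − 1638 + 125 = 258.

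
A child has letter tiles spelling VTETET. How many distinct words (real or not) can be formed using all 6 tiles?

Letter multiplicities in VTETET: E×2, T×3, V×1.
Dividing 6! = 720 by 3!·2! = 12 for the repeated letters gives 60.

60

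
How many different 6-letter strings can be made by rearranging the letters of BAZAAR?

Letter multiplicities in BAZAAR: A×3, B×1, R×1, Z×1.
Dividing 6! = 720 by 3! = 6 for the repeated letters gives 120.

120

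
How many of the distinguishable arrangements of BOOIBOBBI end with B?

560

With the last slot taken by B, it remains to arrange the other 8 letters (OOIBOBBI).
Those 8 letters have B appearing 3 times, I appearing twice, and O appearing 3 times, giving (8)!/(3!·3!·2!) = 560.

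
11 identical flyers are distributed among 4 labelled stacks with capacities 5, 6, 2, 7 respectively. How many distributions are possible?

Without the upper bounds there are C(14,3) = 364 ways to split 11 among 4 stacks.
Subtract solutions that violate a single cap (substitute x_i' = x_i − (cap_i+1)): x_1 ≥ 6 gives C(8,3) = 56; x_2 ≥ 7 gives C(7,3) = 35; x_3 ≥ 3 gives C(11,3) = 165; x_4 ≥ 8 gives C(6,3) = 20. Together 276.
Add back pairs where two caps are both exceeded: 0 + 10 + 0 + 4 + 0 + 1 = 15.
By inclusion–exclusion the count is 364 − 276 + 15 = 103.

103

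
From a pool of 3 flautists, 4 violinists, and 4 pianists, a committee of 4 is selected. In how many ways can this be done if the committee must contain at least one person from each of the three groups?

192

With no constraint there are C(11,4) = 330 possible selections.
Subtract selections that omit an entire group: no flautists → C(8,4) = 70; no violinists → C(7,4) = 35; no pianists → C(7,4) = 35.
Add back selections omitting two groups (i.e. drawn from a single group): C(3,4) + C(4,4) + C(4,4) = 2.
By inclusion–exclusion: 330 − 140 + 2 = 192.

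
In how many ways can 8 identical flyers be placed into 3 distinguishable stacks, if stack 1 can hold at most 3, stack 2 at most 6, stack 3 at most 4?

17

Ignoring the caps, the number of non-negative solutions to x_1+…+x_3 = 8 is C(10,2) = 45.
Subtract solutions that violate a single cap (substitute x_i' = x_i − (cap_i+1)): x_1 ≥ 4 gives C(6,2) = 15; x_2 ≥ 7 gives C(3,2) = 3; x_3 ≥ 5 gives C(5,2) = 10. Together 28.
No two caps can be exceeded simultaneously, so the pair terms are all 0.
By inclusion–exclusion the count is 45 − 28 + 0 = 17.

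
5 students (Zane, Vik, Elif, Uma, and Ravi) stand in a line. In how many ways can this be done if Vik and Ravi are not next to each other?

There are 5! = 120 arrangements in all. If Vik and Ravi are adjacent, merging them into one block gives 2·(4)! = 48 arrangements.
Complementary counting: 120 − 48 = 72.

72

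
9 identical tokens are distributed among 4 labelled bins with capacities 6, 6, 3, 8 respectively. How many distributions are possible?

143

By stars and bars, unrestricted non-negative solutions to x_1+…+x_4 = 9 number C(9+3,3) = 220.
Subtract solutions that violate a single cap (substitute x_i' = x_i − (cap_i+1)): x_1 ≥ 7 gives C(5,3) = 10; x_2 ≥ 7 gives C(5,3) = 10; x_3 ≥ 4 gives C(8,3) = 56; x_4 ≥ 9 gives C(3,3) = 1. Together 77.
No two caps can be exceeded simultaneously, so the pair terms are all 0.
By inclusion–exclusion the count is 220 − 77 + 0 = 143.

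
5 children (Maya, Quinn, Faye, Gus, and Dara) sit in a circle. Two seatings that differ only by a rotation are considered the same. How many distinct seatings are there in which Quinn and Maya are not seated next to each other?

12

All circular seatings of 5 people number (4)! = 24.
Those with Quinn next to Maya: fuse the pair into one unit and seat 4 units around a circle — 2·(3)! = 12.
Subtracting, 24 − 12 = 12.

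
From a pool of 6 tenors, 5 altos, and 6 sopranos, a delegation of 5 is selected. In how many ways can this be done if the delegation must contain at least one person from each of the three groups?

Unrestricted: C(17,5) = 6188 ways to pick any 5 of the 17.
Selections missing a whole group: no tenors → C(11,5) = 462; no altos → C(12,5) = 792; no sopranos → C(11,5) = 462.
Add back selections omitting two groups (i.e. drawn from a single group): C(6,5) + C(5,5) + C(6,5) = 13.
By inclusion–exclusion: 6188 − 1716 + 13 = 4485.

4485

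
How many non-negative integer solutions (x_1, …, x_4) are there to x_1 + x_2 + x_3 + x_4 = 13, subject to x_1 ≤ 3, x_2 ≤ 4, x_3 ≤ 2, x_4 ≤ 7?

By stars and bars, unrestricted non-negative solutions to x_1+…+x_4 = 13 number C(13+3,3) = 560.
Subtract solutions that violate a single cap (substitute x_i' = x_i − (cap_i+1)): x_1 ≥ 4 gives C(12,3) = 220; x_2 ≥ 5 gives C(11,3) = 165; x_3 ≥ 3 gives C(13,3) = 286; x_4 ≥ 8 gives C(8,3) = 56. Together 727.
Add back pairs where two caps are both exceeded: 35 + 84 + 4 + 56 + 1 + 10 = 190.
Subtract triples: 4 + 0 + 0 + 0 = 4.
By inclusion–exclusion the count is 560 − 727 + 190 − 4 = 19.

19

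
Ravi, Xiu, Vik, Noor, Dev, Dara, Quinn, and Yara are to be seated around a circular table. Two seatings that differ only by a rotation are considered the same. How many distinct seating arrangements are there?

5040

Fix one person's seat to break rotational symmetry; the remaining 7 people can be arranged in (7)! = 5040 ways.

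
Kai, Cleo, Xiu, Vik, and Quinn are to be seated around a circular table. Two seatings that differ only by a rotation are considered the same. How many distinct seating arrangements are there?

Seat Kai anywhere (absorbing the rotational symmetry), then permute the other 4: (4)! = 24.

24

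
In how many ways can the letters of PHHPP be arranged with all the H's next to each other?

4

Treat the 2 copies of H as a single block. The multiset to arrange is then {HH, P, P, P}, 4 items in all.
That gives (4)!/(3!) = 4 arrangements.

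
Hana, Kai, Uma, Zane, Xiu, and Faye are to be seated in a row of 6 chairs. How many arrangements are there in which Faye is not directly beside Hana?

480

There are 6! = 720 arrangements in all. If Faye and Hana are adjacent, merging them into one block gives 2·(5)! = 240 arrangements.
Complementary counting: 720 − 240 = 480.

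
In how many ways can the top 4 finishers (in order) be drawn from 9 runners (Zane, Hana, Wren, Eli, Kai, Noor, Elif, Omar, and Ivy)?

This is an ordered selection of 4 from 9: P(9,4).
That gives 9 × 8 × 7 × 6 = 3024.

3024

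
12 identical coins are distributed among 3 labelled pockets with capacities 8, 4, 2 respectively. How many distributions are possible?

6

By stars and bars, unrestricted non-negative solutions to x_1+…+x_3 = 12 number C(12+2,2) = 91.
Subtract solutions that violate a single cap (substitute x_i' = x_i − (cap_i+1)): x_1 ≥ 9 gives C(5,2) = 10; x_2 ≥ 5 gives C(9,2) = 36; x_3 ≥ 3 gives C(11,2) = 55. Together 101.
Add back pairs where two caps are both exceeded: 0 + 1 + 15 = 16.
By inclusion–exclusion the count is 91 − 101 + 16 = 6.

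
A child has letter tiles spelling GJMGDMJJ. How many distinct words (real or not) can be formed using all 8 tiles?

The 8 letters of GJMGDMJJ have repeats: G appearing twice, J appearing 3 times, and M appearing twice.
The number of distinct arrangements is 8!/(3!·2!·2!) = 40320/24 = 1680.

1680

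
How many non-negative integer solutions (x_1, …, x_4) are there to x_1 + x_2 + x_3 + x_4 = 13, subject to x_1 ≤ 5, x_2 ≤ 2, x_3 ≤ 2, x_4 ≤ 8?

Without the upper bounds there are C(16,3) = 560 ways to split 13 among 4 variables.
Subtract solutions that violate a single cap (substitute x_i' = x_i − (cap_i+1)): x_1 ≥ 6 gives C(10,3) = 120; x_2 ≥ 3 gives C(13,3) = 286; x_3 ≥ 3 gives C(13,3) = 286; x_4 ≥ 9 gives C(7,3) = 35. Together 727.
Add back pairs where two caps are both exceeded: 35 + 35 + 0 + 120 + 4 + 4 = 198.
Subtract triples: 4 + 0 + 0 + 0 = 4.
By inclusion–exclusion the count is 560 − 727 + 198 − 4 = 27.

27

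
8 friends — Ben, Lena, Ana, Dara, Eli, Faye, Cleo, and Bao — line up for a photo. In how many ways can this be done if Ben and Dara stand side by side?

10080

Place the 6 others and the Ben-Dara pair as 7 objects in a line; the pair has 2 internal arrangements.
That gives 2 × 7! = 2 × 5040 = 10080.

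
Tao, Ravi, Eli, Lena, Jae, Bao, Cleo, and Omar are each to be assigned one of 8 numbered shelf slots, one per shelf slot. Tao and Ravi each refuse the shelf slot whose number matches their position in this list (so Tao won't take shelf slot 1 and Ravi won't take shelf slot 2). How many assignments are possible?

30960

Let Aᵢ (for i ∈ {1, 2}) be the placements that put person i in their forbidden shelf slot. Any j of these fix j positions, leaving (8−j)! ways to fill the rest, and there are C(2,j) ways to pick which j.
By inclusion–exclusion, the number of valid placements is Σ_{j=0}^{2} (−1)^j C(2,j)·(8−j)!.
Computing: 40320 − 10080 + 720 = 30960.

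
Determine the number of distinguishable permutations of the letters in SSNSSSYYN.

756

The 9 letters of SSNSSSYYN have repeats: N appearing twice, S appearing 5 times, and Y appearing twice.
The number of distinct arrangements is 9!/(5!·2!·2!) = 362880/480 = 756.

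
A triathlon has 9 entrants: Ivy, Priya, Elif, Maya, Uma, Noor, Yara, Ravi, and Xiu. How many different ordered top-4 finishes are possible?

There are 9 choices for 1st place, 8 for 2nd, and so on down to 6 for position 4.
That gives 9 × 8 × 7 × 6 = 3024.

3024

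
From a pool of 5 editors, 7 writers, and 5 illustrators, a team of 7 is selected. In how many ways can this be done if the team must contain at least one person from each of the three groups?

17745

Total 7-person selections from all 17: C(17,7) = 19448.
Selections missing a whole group: no editors → C(12,7) = 792; no writers → C(10,7) = 120; no illustrators → C(12,7) = 792.
Add back selections omitting two groups (i.e. drawn from a single group): C(5,7) + C(7,7) + C(5,7) = 1.
By inclusion–exclusion: 19448 − 1704 + 1 = 17745.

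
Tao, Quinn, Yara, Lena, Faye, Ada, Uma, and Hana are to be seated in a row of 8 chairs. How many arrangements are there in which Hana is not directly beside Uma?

30240

There are 8! = 40320 arrangements in all. If Hana and Uma are adjacent, merging them into one block gives 2·(7)! = 10080 arrangements.
Complementary counting: 40320 − 10080 = 30240.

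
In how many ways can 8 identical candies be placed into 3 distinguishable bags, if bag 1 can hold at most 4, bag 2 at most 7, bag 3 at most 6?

Without the upper bounds there are C(10,2) = 45 ways to split 8 among 3 bags.
Subtract solutions that violate a single cap (substitute x_i' = x_i − (cap_i+1)): x_1 ≥ 5 gives C(5,2) = 10; x_2 ≥ 8 gives C(2,2) = 1; x_3 ≥ 7 gives C(3,2) = 3. Together 14.
No two caps can be exceeded simultaneously, so the pair terms are all 0.
By inclusion–exclusion the count is 45 − 14 + 0 = 31.

31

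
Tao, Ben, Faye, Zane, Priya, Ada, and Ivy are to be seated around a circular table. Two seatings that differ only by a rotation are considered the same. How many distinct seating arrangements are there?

720

Fix one person's seat to break rotational symmetry; the remaining 6 people can be arranged in (6)! = 720 ways.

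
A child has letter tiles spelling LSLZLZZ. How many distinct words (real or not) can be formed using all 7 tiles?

LSLZLZZ has 7 letters with L appearing 3 times and Z appearing 3 times.
Dividing 7! = 5040 by 3!·3! = 36 for the repeated letters gives 140.

140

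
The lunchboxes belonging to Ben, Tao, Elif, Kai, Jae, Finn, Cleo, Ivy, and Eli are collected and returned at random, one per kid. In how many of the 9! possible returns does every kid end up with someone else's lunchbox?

Count assignments avoiding every fixed point. For any j of the 9 kids fixed to their own lunchbox, the other 9−j can be arranged in (9−j)! ways.
By inclusion–exclusion this is Σ_{j=0}^{9} (−1)^j C(9,j)·(9−j)!.
Computing: 362880 − 362880 + 181440 − 60480 + 15120 − 3024 + 504 − 72 + 9 − 1 = 133496.

133496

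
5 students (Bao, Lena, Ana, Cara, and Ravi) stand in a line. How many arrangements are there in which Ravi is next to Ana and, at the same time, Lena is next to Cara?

24

Treat {Ravi,Ana} as one block (2 orders) and {Lena,Cara} as another (2 orders).
That leaves 3 units to arrange: 2 × 2 × 3! = 4 × 6 = 24.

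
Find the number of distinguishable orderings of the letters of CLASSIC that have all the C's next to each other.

360

Treat the 2 copies of C as a single block. The multiset to arrange is then {CC, A, I, L, S, S}, 6 items in all.
That gives (6)!/(2!) = 360 arrangements.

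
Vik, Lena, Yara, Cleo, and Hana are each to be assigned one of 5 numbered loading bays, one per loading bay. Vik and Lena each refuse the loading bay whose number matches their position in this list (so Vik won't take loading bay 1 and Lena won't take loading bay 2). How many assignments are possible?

Let Aᵢ (for i ∈ {1, 2}) be the placements that put person i in their forbidden loading bay. Any j of these fix j positions, leaving (5−j)! ways to fill the rest, and there are C(2,j) ways to pick which j.
By inclusion–exclusion, the number of valid placements is Σ_{j=0}^{2} (−1)^j C(2,j)·(5−j)!.
Computing: 120 − 48 + 6 = 78.

78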